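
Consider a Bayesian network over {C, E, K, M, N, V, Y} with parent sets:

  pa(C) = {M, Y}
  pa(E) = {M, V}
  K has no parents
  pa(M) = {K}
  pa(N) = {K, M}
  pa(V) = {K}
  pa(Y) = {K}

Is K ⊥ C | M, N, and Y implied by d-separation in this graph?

Yes

Enumerating the 4 paths from K to C and testing each for blocking by {M, N, Y}:
  1. K → N ← M → C — N:collider[open]; M:fork[blocks] ⇒ blocked
  2. K → M → C — M:chain[blocks] ⇒ blocked
  3. K → V → E ← M → C — V:chain[open]; E:collider[blocks]; M:fork[blocks] ⇒ blocked
  4. K → Y → C — Y:chain[blocks] ⇒ blocked
Since every path is blocked, d-separation holds.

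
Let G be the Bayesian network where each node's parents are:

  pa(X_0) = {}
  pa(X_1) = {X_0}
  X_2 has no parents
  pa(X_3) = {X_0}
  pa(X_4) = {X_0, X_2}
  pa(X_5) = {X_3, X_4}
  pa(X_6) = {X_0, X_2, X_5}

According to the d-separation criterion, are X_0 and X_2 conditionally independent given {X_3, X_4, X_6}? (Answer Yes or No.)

No — X_0 and X_2 are not d-separated given {X_3, X_4, X_6}.

There are 6 undirected paths between X_0 and X_2; checking each against the conditioning set {X_3, X_4, X_6}:
Path 1: X_0 → X_3 → X_5 → X_6 ← X_2
  X_3 is a chain here and X_3 is conditioned on, so the path is blocked at X_3.
Path 2: X_0 → X_3 → X_5 ← X_4 ← X_2
  X_3 is a chain here and X_3 is conditioned on, so the path is blocked at X_3.
Path 3: X_0 → X_6 ← X_5 ← X_4 ← X_2
  X_4 is a chain here and X_4 is conditioned on, so the path is blocked at X_4.
Path 4: X_0 → X_6 ← X_2
  X_6 is a collider and X_6 is conditioned on, which opens it — no node blocks this path, so it is active.
Path 5: X_0 → X_4 → X_5 → X_6 ← X_2
  X_4 is a chain here and X_4 is conditioned on, so the path is blocked at X_4.
Path 6: X_0 → X_4 ← X_2
  X_4 is a collider and X_4 is conditioned on, which opens it — no node blocks this path, so it is active.
Because an active path exists, X_0 and X_2 are not d-separated.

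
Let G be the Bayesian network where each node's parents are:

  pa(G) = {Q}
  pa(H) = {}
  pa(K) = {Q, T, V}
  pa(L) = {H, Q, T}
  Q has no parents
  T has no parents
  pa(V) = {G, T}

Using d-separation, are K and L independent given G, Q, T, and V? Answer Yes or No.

We examine all 6 paths between K and L:
Path 1: K ← T → V ← G ← Q → L
  T is a fork here and T is conditioned on, so the path is blocked at T.
Path 2: K ← T → L
  T is a fork here and T is conditioned on, so the path is blocked at T.
Path 3: K ← V ← G ← Q → L
  V is a chain here and V is conditioned on, so the path is blocked at V.
Path 4: K ← V ← T → L
  V is a chain here and V is conditioned on, so the path is blocked at V.
Path 5: K ← Q → G → V ← T → L
  Q is a fork here and Q is conditioned on, so the path is blocked at Q.
Path 6: K ← Q → L
  Q is a fork here and Q is conditioned on, so the path is blocked at Q.
All paths are blocked; K ⊥ L | {G, Q, T, V} holds.

Yes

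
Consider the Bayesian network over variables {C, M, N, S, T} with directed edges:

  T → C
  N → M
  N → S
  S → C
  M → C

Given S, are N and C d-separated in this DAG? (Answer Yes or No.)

No

2 paths connect N and C; each must be blocked for d-separation to hold:
  1. N → S → C — S:chain[blocks] ⇒ blocked
  2. N → M → C — M:chain[open] ⇒ active
Because an active path exists, N and C are not d-separated.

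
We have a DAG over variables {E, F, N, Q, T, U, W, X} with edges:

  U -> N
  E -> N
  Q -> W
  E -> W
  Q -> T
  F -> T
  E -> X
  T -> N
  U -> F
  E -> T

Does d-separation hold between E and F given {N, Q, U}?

No — E and F are not d-separated given {N, Q, U}.

Enumerating the 6 paths from E to F and testing each for blocking by {N, Q, U}:
Path 1: E → W ← Q → T ← F
  W is a collider here and neither W nor any of its descendants is conditioned on, so the collider stays closed — the path is blocked at W.
Path 2: E → W ← Q → T → N ← U → F
  W is a collider here and neither W nor any of its descendants is conditioned on, so the collider stays closed — the path is blocked at W.
Path 3: E → N ← U → F
  U is a fork here and U is conditioned on, so the path is blocked at U.
Path 4: E → N ← T ← F
  N is a collider and N is conditioned on, which opens it; T is a chain and T is not conditioned on — no node blocks this path, so it is active.
Path 5: E → T ← F
  T is a collider and its descendant N is conditioned on, which opens it — no node blocks this path, so it is active.
Path 6: E → T → N ← U → F
  U is a fork here and U is conditioned on, so the path is blocked at U.
At least one path is unblocked, so d-separation fails.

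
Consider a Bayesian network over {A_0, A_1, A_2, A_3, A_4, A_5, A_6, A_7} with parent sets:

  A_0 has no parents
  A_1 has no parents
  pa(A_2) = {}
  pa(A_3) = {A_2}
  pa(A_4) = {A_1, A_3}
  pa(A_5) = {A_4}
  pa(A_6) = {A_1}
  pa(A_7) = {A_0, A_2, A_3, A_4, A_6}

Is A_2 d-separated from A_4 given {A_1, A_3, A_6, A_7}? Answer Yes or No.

Enumerating the 6 paths from A_2 to A_4 and testing each for blocking by {A_1, A_3, A_6, A_7}:
Path 1: A_2 → A_3 → A_4
  A_3 is a chain here and A_3 is conditioned on, so the path is blocked at A_3.
Path 2: A_2 → A_3 → A_7 ← A_4
  A_3 is a chain here and A_3 is conditioned on, so the path is blocked at A_3.
Path 3: A_2 → A_3 → A_7 ← A_6 ← A_1 → A_4
  A_3 is a chain here and A_3 is conditioned on, so the path is blocked at A_3.
Path 4: A_2 → A_7 ← A_4
  A_7 is a collider and A_7 is conditioned on, which opens it — no node blocks this path, so it is active.
Path 5: A_2 → A_7 ← A_3 → A_4
  A_3 is a fork here and A_3 is conditioned on, so the path is blocked at A_3.
Path 6: A_2 → A_7 ← A_6 ← A_1 → A_4
  A_6 is a chain here and A_6 is conditioned on, so the path is blocked at A_6.
At least one path is unblocked, so d-separation fails.

No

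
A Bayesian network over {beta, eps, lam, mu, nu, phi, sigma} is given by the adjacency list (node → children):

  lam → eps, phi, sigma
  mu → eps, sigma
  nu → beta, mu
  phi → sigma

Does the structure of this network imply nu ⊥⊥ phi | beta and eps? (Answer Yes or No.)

We examine all 4 paths between nu and phi:
Path 1: nu → mu → sigma ← lam → phi
  sigma is a collider here and neither sigma nor any of its descendants is conditioned on, so the collider stays closed — the path is blocked at sigma.
Path 2: nu → mu → sigma ← phi
  sigma is a collider here and neither sigma nor any of its descendants is conditioned on, so the collider stays closed — the path is blocked at sigma.
Path 3: nu → mu → eps ← lam → sigma ← phi
  sigma is a collider here and neither sigma nor any of its descendants is conditioned on, so the collider stays closed — the path is blocked at sigma.
Path 4: nu → mu → eps ← lam → phi
  mu is a chain and mu is not conditioned on; eps is a collider and eps is conditioned on, which opens it; lam is a fork and lam is not conditioned on — no node blocks this path, so it is active.
Since the path nu → mu → eps ← lam → phi is active, nu and phi are not d-separated given {beta, eps}.

No — nu and phi are not d-separated given {beta, eps}.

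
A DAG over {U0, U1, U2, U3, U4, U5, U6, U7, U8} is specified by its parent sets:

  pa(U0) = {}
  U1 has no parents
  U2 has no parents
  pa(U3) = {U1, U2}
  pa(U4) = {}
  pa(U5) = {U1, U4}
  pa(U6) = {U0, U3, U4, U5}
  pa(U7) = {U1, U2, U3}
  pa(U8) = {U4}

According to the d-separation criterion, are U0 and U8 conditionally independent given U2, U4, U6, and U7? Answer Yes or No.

Yes — U0 and U8 are d-separated given {U2, U4, U6, U7}.

5 paths connect U0 and U8; each must be blocked for d-separation to hold:
  1. U0 → U6 ← U5 ← U4 → U8 — U6:collider[open]; U5:chain[open]; U4:fork[blocks] ⇒ blocked
  2. U0 → U6 ← U4 → U8 — U6:collider[open]; U4:fork[blocks] ⇒ blocked
  3. U0 → U6 ← U3 ← U2 → U7 ← U1 → U5 ← U4 → U8 — U6:collider[open]; U3:chain[open]; U2:fork[blocks]; U7:collider[open]; U1:fork[open]; U5:collider[open]; U4:fork[blocks] ⇒ blocked
  4. U0 → U6 ← U3 → U7 ← U1 → U5 ← U4 → U8 — U6:collider[open]; U3:fork[open]; U7:collider[open]; U1:fork[open]; U5:collider[open]; U4:fork[blocks] ⇒ blocked
  5. U0 → U6 ← U3 ← U1 → U5 ← U4 → U8 — U6:collider[open]; U3:chain[open]; U1:fork[open]; U5:collider[open]; U4:fork[blocks] ⇒ blocked
Every path is blocked, so U0 and U8 are d-separated given {U2, U4, U6, U7}.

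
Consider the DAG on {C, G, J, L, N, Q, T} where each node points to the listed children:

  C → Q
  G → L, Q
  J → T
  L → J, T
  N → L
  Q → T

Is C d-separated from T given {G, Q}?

Enumerating the 3 paths from C to T and testing each for blocking by {G, Q}:
Path 1: C → Q ← G → L → T
  G is a fork here and G is conditioned on, so the path is blocked at G.
Path 2: C → Q ← G → L → J → T
  G is a fork here and G is conditioned on, so the path is blocked at G.
Path 3: C → Q → T
  Q is a chain here and Q is conditioned on, so the path is blocked at Q.
Every path is blocked, so C and T are d-separated given {G, Q}.

Yes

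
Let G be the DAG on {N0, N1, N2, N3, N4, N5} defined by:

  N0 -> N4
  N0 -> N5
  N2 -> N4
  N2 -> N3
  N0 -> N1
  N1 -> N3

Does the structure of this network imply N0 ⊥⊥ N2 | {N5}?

Yes

We examine all 2 paths between N0 and N2:
Path 1: N0 → N1 → N3 ← N2
  N3 is a collider here and neither N3 nor any of its descendants is conditioned on, so the collider stays closed — the path is blocked at N3.
Path 2: N0 → N4 ← N2
  N4 is a collider here and neither N4 nor any of its descendants is conditioned on, so the collider stays closed — the path is blocked at N4.
All paths are blocked; N0 ⊥ N2 | {N5} holds.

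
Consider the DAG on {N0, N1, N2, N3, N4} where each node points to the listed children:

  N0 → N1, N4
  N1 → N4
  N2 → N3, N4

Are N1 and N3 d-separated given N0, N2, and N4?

We examine all 2 paths between N1 and N3:
Path 1: N1 ← N0 → N4 ← N2 → N3
  N0 is a fork here and N0 is conditioned on, so the path is blocked at N0.
Path 2: N1 → N4 ← N2 → N3
  N2 is a fork here and N2 is conditioned on, so the path is blocked at N2.
Since every path is blocked, d-separation holds.

Yes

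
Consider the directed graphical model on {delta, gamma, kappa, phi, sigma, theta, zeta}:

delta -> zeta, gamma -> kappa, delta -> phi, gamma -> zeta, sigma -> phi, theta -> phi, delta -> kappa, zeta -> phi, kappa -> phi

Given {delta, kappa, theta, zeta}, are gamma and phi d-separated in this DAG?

Yes

We examine all 6 paths between gamma and phi:
Path 1: gamma → zeta ← delta → phi
  delta is a fork here and delta is conditioned on, so the path is blocked at delta.
Path 2: gamma → zeta ← delta → kappa → phi
  delta is a fork here and delta is conditioned on, so the path is blocked at delta.
Path 3: gamma → zeta → phi
  zeta is a chain here and zeta is conditioned on, so the path is blocked at zeta.
Path 4: gamma → kappa ← delta → zeta → phi
  delta is a fork here and delta is conditioned on, so the path is blocked at delta.
Path 5: gamma → kappa ← delta → phi
  delta is a fork here and delta is conditioned on, so the path is blocked at delta.
Path 6: gamma → kappa → phi
  kappa is a chain here and kappa is conditioned on, so the path is blocked at kappa.
All paths are blocked; gamma ⊥ phi | {delta, kappa, theta, zeta} holds.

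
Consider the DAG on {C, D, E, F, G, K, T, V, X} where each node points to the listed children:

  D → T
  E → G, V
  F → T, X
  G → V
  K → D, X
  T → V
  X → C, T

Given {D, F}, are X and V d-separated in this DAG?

We examine all 3 paths between X and V:
Path 1: X ← F → T → V
  F is a fork here and F is conditioned on, so the path is blocked at F.
Path 2: X ← K → D → T → V
  D is a chain here and D is conditioned on, so the path is blocked at D.
Path 3: X → T → V
  T is a chain and T is not conditioned on — no node blocks this path, so it is active.
At least one path is unblocked, so d-separation fails.

No — X and V are not d-separated given {D, F}.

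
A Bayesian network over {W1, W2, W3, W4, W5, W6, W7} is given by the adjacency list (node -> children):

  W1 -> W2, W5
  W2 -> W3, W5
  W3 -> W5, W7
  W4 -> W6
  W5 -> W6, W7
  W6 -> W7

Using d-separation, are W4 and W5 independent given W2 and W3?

Yes — W4 and W5 are d-separated given {W2, W3}.

Enumerating the 5 paths from W4 to W5 and testing each for blocking by {W2, W3}:
Path 1: W4 → W6 → W7 ← W3 ← W2 ← W1 → W5
  W7 is a collider here and neither W7 nor any of its descendants is conditioned on, so the collider stays closed — the path is blocked at W7.
Path 2: W4 → W6 → W7 ← W3 ← W2 → W5
  W7 is a collider here and neither W7 nor any of its descendants is conditioned on, so the collider stays closed — the path is blocked at W7.
Path 3: W4 → W6 → W7 ← W3 → W5
  W7 is a collider here and neither W7 nor any of its descendants is conditioned on, so the collider stays closed — the path is blocked at W7.
Path 4: W4 → W6 → W7 ← W5
  W7 is a collider here and neither W7 nor any of its descendants is conditioned on, so the collider stays closed — the path is blocked at W7.
Path 5: W4 → W6 ← W5
  W6 is a collider here and neither W6 nor any of its descendants is conditioned on, so the collider stays closed — the path is blocked at W6.
Every path is blocked, so W4 and W5 are d-separated given {W2, W3}.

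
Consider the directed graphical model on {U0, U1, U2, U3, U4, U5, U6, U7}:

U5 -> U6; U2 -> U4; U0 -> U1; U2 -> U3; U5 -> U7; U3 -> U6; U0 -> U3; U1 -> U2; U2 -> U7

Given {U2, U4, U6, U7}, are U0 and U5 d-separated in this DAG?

No — U0 and U5 are not d-separated given {U2, U4, U6, U7}.

There are 4 undirected paths between U0 and U5; checking each against the conditioning set {U2, U4, U6, U7}:
Path 1: U0 → U3 ← U2 → U7 ← U5
  U2 is a fork here and U2 is conditioned on, so the path is blocked at U2.
Path 2: U0 → U3 → U6 ← U5
  U3 is a chain and U3 is not conditioned on; U6 is a collider and U6 is conditioned on, which opens it — no node blocks this path, so it is active.
Path 3: U0 → U1 → U2 → U3 → U6 ← U5
  U2 is a chain here and U2 is conditioned on, so the path is blocked at U2.
Path 4: U0 → U1 → U2 → U7 ← U5
  U2 is a chain here and U2 is conditioned on, so the path is blocked at U2.
Since the path U0 → U3 → U6 ← U5 is active, U0 and U5 are not d-separated given {U2, U4, U6, U7}.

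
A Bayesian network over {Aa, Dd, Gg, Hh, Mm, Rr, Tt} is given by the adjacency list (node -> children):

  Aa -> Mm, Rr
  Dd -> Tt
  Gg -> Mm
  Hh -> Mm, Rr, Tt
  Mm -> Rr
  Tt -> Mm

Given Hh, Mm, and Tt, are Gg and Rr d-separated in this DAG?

We examine all 4 paths between Gg and Rr:
  1. Gg → Mm ← Aa → Rr — Mm:collider[open]; Aa:fork[open] ⇒ active
  2. Gg → Mm ← Tt ← Hh → Rr — Mm:collider[open]; Tt:chain[blocks]; Hh:fork[blocks] ⇒ blocked
  3. Gg → Mm ← Hh → Rr — Mm:collider[open]; Hh:fork[blocks] ⇒ blocked
  4. Gg → Mm → Rr — Mm:chain[blocks] ⇒ blocked
At least one path is unblocked, so d-separation fails.

No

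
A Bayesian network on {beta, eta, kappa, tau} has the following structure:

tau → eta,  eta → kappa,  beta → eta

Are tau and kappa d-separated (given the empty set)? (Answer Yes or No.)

No — tau and kappa are not d-separated given ∅.

Only one path connects tau and kappa:
Path 1: tau → eta → kappa
  eta is a chain and eta is not conditioned on — no node blocks this path, so it is active.
Since the path tau → eta → kappa is active, tau and kappa are not d-separated given ∅.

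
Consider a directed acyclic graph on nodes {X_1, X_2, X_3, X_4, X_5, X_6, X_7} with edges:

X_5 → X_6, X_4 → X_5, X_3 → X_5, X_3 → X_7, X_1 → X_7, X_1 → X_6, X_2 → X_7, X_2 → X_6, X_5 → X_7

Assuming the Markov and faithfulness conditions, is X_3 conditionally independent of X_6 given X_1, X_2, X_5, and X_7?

There are 6 undirected paths between X_3 and X_6; checking each against the conditioning set {X_1, X_2, X_5, X_7}:
  1. X_3 → X_7 ← X_1 → X_6 — X_7:collider[open]; X_1:fork[blocks] ⇒ blocked
  2. X_3 → X_7 ← X_2 → X_6 — X_7:collider[open]; X_2:fork[blocks] ⇒ blocked
  3. X_3 → X_7 ← X_5 → X_6 — X_7:collider[open]; X_5:fork[blocks] ⇒ blocked
  4. X_3 → X_5 → X_6 — X_5:chain[blocks] ⇒ blocked
  5. X_3 → X_5 → X_7 ← X_1 → X_6 — X_5:chain[blocks]; X_7:collider[open]; X_1:fork[blocks] ⇒ blocked
  6. X_3 → X_5 → X_7 ← X_2 → X_6 — X_5:chain[blocks]; X_7:collider[open]; X_2:fork[blocks] ⇒ blocked
Every path is blocked, so X_3 and X_6 are d-separated given {X_1, X_2, X_5, X_7}.

Yes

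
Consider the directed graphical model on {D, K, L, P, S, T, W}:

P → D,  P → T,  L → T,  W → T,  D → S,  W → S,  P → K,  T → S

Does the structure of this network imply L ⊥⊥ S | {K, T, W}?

No

Enumerating the 3 paths from L to S and testing each for blocking by {K, T, W}:
Path 1: L → T → S
  T is a chain here and T is conditioned on, so the path is blocked at T.
Path 2: L → T ← P → D → S
  T is a collider and T is conditioned on, which opens it; P is a fork and P is not conditioned on; D is a chain and D is not conditioned on — no node blocks this path, so it is active.
Path 3: L → T ← W → S
  W is a fork here and W is conditioned on, so the path is blocked at W.
Because an active path exists, L and S are not d-separated.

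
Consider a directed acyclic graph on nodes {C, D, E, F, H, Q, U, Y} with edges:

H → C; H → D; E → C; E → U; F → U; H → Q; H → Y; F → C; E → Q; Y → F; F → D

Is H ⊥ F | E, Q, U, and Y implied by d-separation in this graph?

Yes

6 paths connect H and F; each must be blocked for d-separation to hold:
Path 1: H → Q ← E → U ← F
  E is a fork here and E is conditioned on, so the path is blocked at E.
Path 2: H → Q ← E → C ← F
  E is a fork here and E is conditioned on, so the path is blocked at E.
Path 3: H → D ← F
  D is a collider here and neither D nor any of its descendants is conditioned on, so the collider stays closed — the path is blocked at D.
Path 4: H → C ← F
  C is a collider here and neither C nor any of its descendants is conditioned on, so the collider stays closed — the path is blocked at C.
Path 5: H → C ← E → U ← F
  C is a collider here and neither C nor any of its descendants is conditioned on, so the collider stays closed — the path is blocked at C.
Path 6: H → Y → F
  Y is a chain here and Y is conditioned on, so the path is blocked at Y.
All paths are blocked; H ⊥ F | {E, Q, U, Y} holds.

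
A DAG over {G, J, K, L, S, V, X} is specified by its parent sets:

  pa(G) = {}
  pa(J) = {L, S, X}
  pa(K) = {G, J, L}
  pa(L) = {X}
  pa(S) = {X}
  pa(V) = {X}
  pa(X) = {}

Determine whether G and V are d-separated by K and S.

No

We examine all 6 paths between G and V:
Path 1: G → K ← L ← X → V
  K is a collider and K is conditioned on, which opens it; L is a chain and L is not conditioned on; X is a fork and X is not conditioned on — no node blocks this path, so it is active.
Path 2: G → K ← L → J ← S ← X → V
  S is a chain here and S is conditioned on, so the path is blocked at S.
Path 3: G → K ← L → J ← X → V
  K is a collider and K is conditioned on, which opens it; L is a fork and L is not conditioned on; J is a collider and its descendant K is conditioned on, which opens it; X is a fork and X is not conditioned on — no node blocks this path, so it is active.
Path 4: G → K ← J ← S ← X → V
  S is a chain here and S is conditioned on, so the path is blocked at S.
Path 5: G → K ← J ← L ← X → V
  K is a collider and K is conditioned on, which opens it; J is a chain and J is not conditioned on; L is a chain and L is not conditioned on; X is a fork and X is not conditioned on — no node blocks this path, so it is active.
Path 6: G → K ← J ← X → V
  K is a collider and K is conditioned on, which opens it; J is a chain and J is not conditioned on; X is a fork and X is not conditioned on — no node blocks this path, so it is active.
Since the path G → K ← L ← X → V is active, G and V are not d-separated given {K, S}.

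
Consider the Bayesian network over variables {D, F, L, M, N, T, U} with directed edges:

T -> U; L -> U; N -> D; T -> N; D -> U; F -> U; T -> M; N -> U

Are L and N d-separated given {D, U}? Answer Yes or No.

No

There are 3 undirected paths between L and N; checking each against the conditioning set {D, U}:
  1. L → U ← T → N — U:collider[open]; T:fork[open] ⇒ active
  2. L → U ← N — U:collider[open] ⇒ active
  3. L → U ← D ← N — U:collider[open]; D:chain[blocks] ⇒ blocked
Since the path L → U ← T → N is active, L and N are not d-separated given {D, U}.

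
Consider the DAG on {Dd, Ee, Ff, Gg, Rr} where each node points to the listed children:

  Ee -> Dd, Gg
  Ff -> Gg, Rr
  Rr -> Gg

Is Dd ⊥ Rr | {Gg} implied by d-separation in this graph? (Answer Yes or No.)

No — Dd and Rr are not d-separated given {Gg}.

Enumerating the 2 paths from Dd to Rr and testing each for blocking by {Gg}:
Path 1: Dd ← Ee → Gg ← Ff → Rr
  Ee is a fork and Ee is not conditioned on; Gg is a collider and Gg is conditioned on, which opens it; Ff is a fork and Ff is not conditioned on — no node blocks this path, so it is active.
Path 2: Dd ← Ee → Gg ← Rr
  Ee is a fork and Ee is not conditioned on; Gg is a collider and Gg is conditioned on, which opens it — no node blocks this path, so it is active.
At least one path is unblocked, so d-separation fails.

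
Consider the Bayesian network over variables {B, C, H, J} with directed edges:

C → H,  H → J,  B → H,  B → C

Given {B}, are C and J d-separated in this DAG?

There are 2 undirected paths between C and J; checking each against the conditioning set {B}:
  1. C ← B → H → J — B:fork[blocks]; H:chain[open] ⇒ blocked
  2. C → H → J — H:chain[open] ⇒ active
At least one path is unblocked, so d-separation fails.

No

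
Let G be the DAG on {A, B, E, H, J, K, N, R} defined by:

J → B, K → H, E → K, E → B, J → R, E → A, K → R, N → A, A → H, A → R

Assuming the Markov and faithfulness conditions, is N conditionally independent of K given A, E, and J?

Yes

Enumerating the 5 paths from N to K and testing each for blocking by {A, E, J}:
Path 1: N → A → H ← K
  A is a chain here and A is conditioned on, so the path is blocked at A.
Path 2: N → A → R ← K
  A is a chain here and A is conditioned on, so the path is blocked at A.
Path 3: N → A → R ← J → B ← E → K
  A is a chain here and A is conditioned on, so the path is blocked at A.
Path 4: N → A ← E → K
  E is a fork here and E is conditioned on, so the path is blocked at E.
Path 5: N → A ← E → B ← J → R ← K
  E is a fork here and E is conditioned on, so the path is blocked at E.
Since every path is blocked, d-separation holds.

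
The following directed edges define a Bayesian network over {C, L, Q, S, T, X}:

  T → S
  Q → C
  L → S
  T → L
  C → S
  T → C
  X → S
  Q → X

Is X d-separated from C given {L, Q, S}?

Enumerating the 4 paths from X to C and testing each for blocking by {L, Q, S}:
  1. X ← Q → C — Q:fork[blocks] ⇒ blocked
  2. X → S ← L ← T → C — S:collider[open]; L:chain[blocks]; T:fork[open] ⇒ blocked
  3. X → S ← T → C — S:collider[open]; T:fork[open] ⇒ active
  4. X → S ← C — S:collider[open] ⇒ active
At least one path is unblocked, so d-separation fails.

No — X and C are not d-separated given {L, Q, S}.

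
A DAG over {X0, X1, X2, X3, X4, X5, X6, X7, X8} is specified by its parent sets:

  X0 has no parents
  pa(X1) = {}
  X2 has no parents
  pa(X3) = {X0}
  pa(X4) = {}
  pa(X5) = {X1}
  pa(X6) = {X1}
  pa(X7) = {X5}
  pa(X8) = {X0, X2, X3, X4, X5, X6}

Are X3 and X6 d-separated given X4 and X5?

Yes

4 paths connect X3 and X6; each must be blocked for d-separation to hold:
  1. X3 ← X0 → X8 ← X6 — X0:fork[open]; X8:collider[blocks] ⇒ blocked
  2. X3 ← X0 → X8 ← X5 ← X1 → X6 — X0:fork[open]; X8:collider[blocks]; X5:chain[blocks]; X1:fork[open] ⇒ blocked
  3. X3 → X8 ← X6 — X8:collider[blocks] ⇒ blocked
  4. X3 → X8 ← X5 ← X1 → X6 — X8:collider[blocks]; X5:chain[blocks]; X1:fork[open] ⇒ blocked
Every path is blocked, so X3 and X6 are d-separated given {X4, X5}.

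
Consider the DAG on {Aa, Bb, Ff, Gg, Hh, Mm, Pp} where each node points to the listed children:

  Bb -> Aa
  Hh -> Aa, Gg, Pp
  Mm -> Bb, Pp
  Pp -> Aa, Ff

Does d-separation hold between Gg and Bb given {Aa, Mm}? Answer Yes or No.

No

There are 4 undirected paths between Gg and Bb; checking each against the conditioning set {Aa, Mm}:
  1. Gg ← Hh → Pp → Aa ← Bb — Hh:fork[open]; Pp:chain[open]; Aa:collider[open] ⇒ active
  2. Gg ← Hh → Pp ← Mm → Bb — Hh:fork[open]; Pp:collider[open]; Mm:fork[blocks] ⇒ blocked
  3. Gg ← Hh → Aa ← Pp ← Mm → Bb — Hh:fork[open]; Aa:collider[open]; Pp:chain[open]; Mm:fork[blocks] ⇒ blocked
  4. Gg ← Hh → Aa ← Bb — Hh:fork[open]; Aa:collider[open] ⇒ active
Since the path Gg ← Hh → Pp → Aa ← Bb is active, Gg and Bb are not d-separated given {Aa, Mm}.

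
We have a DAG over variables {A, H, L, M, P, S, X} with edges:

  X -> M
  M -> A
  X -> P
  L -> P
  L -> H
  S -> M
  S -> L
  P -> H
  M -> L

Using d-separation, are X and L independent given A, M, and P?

No

We examine all 4 paths between X and L:
Path 1: X → M → L
  M is a chain here and M is conditioned on, so the path is blocked at M.
Path 2: X → M ← S → L
  M is a collider and M is conditioned on, which opens it; S is a fork and S is not conditioned on — no node blocks this path, so it is active.
Path 3: X → P ← L
  P is a collider and P is conditioned on, which opens it — no node blocks this path, so it is active.
Path 4: X → P → H ← L
  P is a chain here and P is conditioned on, so the path is blocked at P.
Since the path X → M ← S → L is active, X and L are not d-separated given {A, M, P}.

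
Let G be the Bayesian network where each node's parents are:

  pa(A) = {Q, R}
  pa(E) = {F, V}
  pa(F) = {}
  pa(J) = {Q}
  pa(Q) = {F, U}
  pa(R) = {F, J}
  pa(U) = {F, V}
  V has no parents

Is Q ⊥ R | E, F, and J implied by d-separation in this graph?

Yes

There are 5 undirected paths between Q and R; checking each against the conditioning set {E, F, J}:
Path 1: Q ← F → R
  F is a fork here and F is conditioned on, so the path is blocked at F.
Path 2: Q ← U ← F → R
  F is a fork here and F is conditioned on, so the path is blocked at F.
Path 3: Q ← U ← V → E ← F → R
  F is a fork here and F is conditioned on, so the path is blocked at F.
Path 4: Q → A ← R
  A is a collider here and neither A nor any of its descendants is conditioned on, so the collider stays closed — the path is blocked at A.
Path 5: Q → J → R
  J is a chain here and J is conditioned on, so the path is blocked at J.
Every path is blocked, so Q and R are d-separated given {E, F, J}.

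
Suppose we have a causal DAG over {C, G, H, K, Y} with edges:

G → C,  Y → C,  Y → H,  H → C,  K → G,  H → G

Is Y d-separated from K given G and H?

We examine all 4 paths between Y and K:
Path 1: Y → C ← H → G ← K
  C is a collider here and neither C nor any of its descendants is conditioned on, so the collider stays closed — the path is blocked at C.
Path 2: Y → C ← G ← K
  C is a collider here and neither C nor any of its descendants is conditioned on, so the collider stays closed — the path is blocked at C.
Path 3: Y → H → C ← G ← K
  H is a chain here and H is conditioned on, so the path is blocked at H.
Path 4: Y → H → G ← K
  H is a chain here and H is conditioned on, so the path is blocked at H.
Since every path is blocked, d-separation holds.

Yes — Y and K are d-separated given {G, H}.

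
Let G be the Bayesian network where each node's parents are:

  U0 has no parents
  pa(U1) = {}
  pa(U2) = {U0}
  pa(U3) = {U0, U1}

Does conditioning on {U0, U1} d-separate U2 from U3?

Yes — U2 and U3 are d-separated given {U0, U1}.

The only undirected path from U2 to U3 is:
Path 1: U2 ← U0 → U3
  U0 is a fork here and U0 is conditioned on, so the path is blocked at U0.
All paths are blocked; U2 ⊥ U3 | {U0, U1} holds.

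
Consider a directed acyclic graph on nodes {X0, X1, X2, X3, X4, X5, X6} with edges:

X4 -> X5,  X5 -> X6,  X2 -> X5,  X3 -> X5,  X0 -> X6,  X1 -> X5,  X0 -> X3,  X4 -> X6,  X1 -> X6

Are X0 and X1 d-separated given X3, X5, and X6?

No — X0 and X1 are not d-separated given {X3, X5, X6}.

We examine all 6 paths between X0 and X1:
Path 1: X0 → X3 → X5 ← X4 → X6 ← X1
  X3 is a chain here and X3 is conditioned on, so the path is blocked at X3.
Path 2: X0 → X3 → X5 ← X1
  X3 is a chain here and X3 is conditioned on, so the path is blocked at X3.
Path 3: X0 → X3 → X5 → X6 ← X1
  X3 is a chain here and X3 is conditioned on, so the path is blocked at X3.
Path 4: X0 → X6 ← X4 → X5 ← X1
  X6 is a collider and X6 is conditioned on, which opens it; X4 is a fork and X4 is not conditioned on; X5 is a collider and X5 is conditioned on, which opens it — no node blocks this path, so it is active.
Path 5: X0 → X6 ← X1
  X6 is a collider and X6 is conditioned on, which opens it — no node blocks this path, so it is active.
Path 6: X0 → X6 ← X5 ← X1
  X5 is a chain here and X5 is conditioned on, so the path is blocked at X5.
Because an active path exists, X0 and X1 are not d-separated.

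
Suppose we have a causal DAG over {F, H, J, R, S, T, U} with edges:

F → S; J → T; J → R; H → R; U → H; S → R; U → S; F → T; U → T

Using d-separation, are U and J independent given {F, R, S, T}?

No

There are 6 undirected paths between U and J; checking each against the conditioning set {F, R, S, T}:
Path 1: U → H → R ← J
  H is a chain and H is not conditioned on; R is a collider and R is conditioned on, which opens it — no node blocks this path, so it is active.
Path 2: U → H → R ← S ← F → T ← J
  S is a chain here and S is conditioned on, so the path is blocked at S.
Path 3: U → T ← J
  T is a collider and T is conditioned on, which opens it — no node blocks this path, so it is active.
Path 4: U → T ← F → S → R ← J
  F is a fork here and F is conditioned on, so the path is blocked at F.
Path 5: U → S → R ← J
  S is a chain here and S is conditioned on, so the path is blocked at S.
Path 6: U → S ← F → T ← J
  F is a fork here and F is conditioned on, so the path is blocked at F.
At least one path is unblocked, so d-separation fails.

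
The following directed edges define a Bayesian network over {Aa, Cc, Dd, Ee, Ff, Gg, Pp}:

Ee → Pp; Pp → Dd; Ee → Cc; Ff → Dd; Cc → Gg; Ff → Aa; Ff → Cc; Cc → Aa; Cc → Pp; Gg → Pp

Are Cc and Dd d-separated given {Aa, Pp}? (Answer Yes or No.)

No

We examine all 5 paths between Cc and Dd:
  1. Cc → Aa ← Ff → Dd — Aa:collider[open]; Ff:fork[open] ⇒ active
  2. Cc ← Ff → Dd — Ff:fork[open] ⇒ active
  3. Cc → Pp → Dd — Pp:chain[blocks] ⇒ blocked
  4. Cc ← Ee → Pp → Dd — Ee:fork[open]; Pp:chain[blocks] ⇒ blocked
  5. Cc → Gg → Pp → Dd — Gg:chain[open]; Pp:chain[blocks] ⇒ blocked
At least one path is unblocked, so d-separation fails.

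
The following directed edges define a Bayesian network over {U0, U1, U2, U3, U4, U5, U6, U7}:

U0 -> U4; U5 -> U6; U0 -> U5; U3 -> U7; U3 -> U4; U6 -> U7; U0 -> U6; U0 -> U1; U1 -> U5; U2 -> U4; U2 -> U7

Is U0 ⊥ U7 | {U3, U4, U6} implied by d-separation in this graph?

We examine all 5 paths between U0 and U7:
Path 1: U0 → U1 → U5 → U6 → U7
  U6 is a chain here and U6 is conditioned on, so the path is blocked at U6.
Path 2: U0 → U6 → U7
  U6 is a chain here and U6 is conditioned on, so the path is blocked at U6.
Path 3: U0 → U5 → U6 → U7
  U6 is a chain here and U6 is conditioned on, so the path is blocked at U6.
Path 4: U0 → U4 ← U3 → U7
  U3 is a fork here and U3 is conditioned on, so the path is blocked at U3.
Path 5: U0 → U4 ← U2 → U7
  U4 is a collider and U4 is conditioned on, which opens it; U2 is a fork and U2 is not conditioned on — no node blocks this path, so it is active.
Because an active path exists, U0 and U7 are not d-separated.

No — U0 and U7 are not d-separated given {U3, U4, U6}.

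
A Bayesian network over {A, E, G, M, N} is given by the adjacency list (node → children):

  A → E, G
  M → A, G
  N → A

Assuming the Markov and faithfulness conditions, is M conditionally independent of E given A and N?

Yes

2 paths connect M and E; each must be blocked for d-separation to hold:
Path 1: M → A → E
  A is a chain here and A is conditioned on, so the path is blocked at A.
Path 2: M → G ← A → E
  G is a collider here and neither G nor any of its descendants is conditioned on, so the collider stays closed — the path is blocked at G.
Since every path is blocked, d-separation holds.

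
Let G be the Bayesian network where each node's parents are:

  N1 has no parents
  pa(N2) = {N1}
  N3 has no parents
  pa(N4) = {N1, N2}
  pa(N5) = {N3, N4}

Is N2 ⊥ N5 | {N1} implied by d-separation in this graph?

No

Enumerating the 2 paths from N2 to N5 and testing each for blocking by {N1}:
  1. N2 ← N1 → N4 → N5 — N1:fork[blocks]; N4:chain[open] ⇒ blocked
  2. N2 → N4 → N5 — N4:chain[open] ⇒ active
At least one path is unblocked, so d-separation fails.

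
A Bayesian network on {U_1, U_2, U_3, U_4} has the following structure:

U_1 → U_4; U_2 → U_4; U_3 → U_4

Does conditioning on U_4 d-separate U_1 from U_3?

No

The only undirected path from U_1 to U_3 is:
Path 1: U_1 → U_4 ← U_3
  U_4 is a collider and U_4 is conditioned on, which opens it — no node blocks this path, so it is active.
Since the path U_1 → U_4 ← U_3 is active, U_1 and U_3 are not d-separated given {U_4}.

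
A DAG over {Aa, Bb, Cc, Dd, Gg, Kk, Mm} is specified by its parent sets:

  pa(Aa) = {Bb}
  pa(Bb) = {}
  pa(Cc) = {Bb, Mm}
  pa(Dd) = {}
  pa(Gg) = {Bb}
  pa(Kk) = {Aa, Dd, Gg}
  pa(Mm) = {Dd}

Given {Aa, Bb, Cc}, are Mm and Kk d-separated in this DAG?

No — Mm and Kk are not d-separated given {Aa, Bb, Cc}.

There are 3 undirected paths between Mm and Kk; checking each against the conditioning set {Aa, Bb, Cc}:
Path 1: Mm → Cc ← Bb → Aa → Kk
  Bb is a fork here and Bb is conditioned on, so the path is blocked at Bb.
Path 2: Mm → Cc ← Bb → Gg → Kk
  Bb is a fork here and Bb is conditioned on, so the path is blocked at Bb.
Path 3: Mm ← Dd → Kk
  Dd is a fork and Dd is not conditioned on — no node blocks this path, so it is active.
Since the path Mm ← Dd → Kk is active, Mm and Kk are not d-separated given {Aa, Bb, Cc}.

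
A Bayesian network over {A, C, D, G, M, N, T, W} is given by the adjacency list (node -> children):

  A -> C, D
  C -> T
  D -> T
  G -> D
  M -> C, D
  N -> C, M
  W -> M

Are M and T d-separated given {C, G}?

We examine all 6 paths between M and T:
  1. M ← N → C ← A → D → T — N:fork[open]; C:collider[open]; A:fork[open]; D:chain[open] ⇒ active
  2. M ← N → C → T — N:fork[open]; C:chain[blocks] ⇒ blocked
  3. M → D ← A → C → T — D:collider[blocks]; A:fork[open]; C:chain[blocks] ⇒ blocked
  4. M → D → T — D:chain[open] ⇒ active
  5. M → C ← A → D → T — C:collider[open]; A:fork[open]; D:chain[open] ⇒ active
  6. M → C → T — C:chain[blocks] ⇒ blocked
Since the path M ← N → C ← A → D → T is active, M and T are not d-separated given {C, G}.

No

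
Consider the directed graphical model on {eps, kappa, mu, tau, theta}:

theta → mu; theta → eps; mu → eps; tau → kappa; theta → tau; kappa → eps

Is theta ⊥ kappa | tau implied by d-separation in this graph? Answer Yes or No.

There are 3 undirected paths between theta and kappa; checking each against the conditioning set {tau}:
Path 1: theta → tau → kappa
  tau is a chain here and tau is conditioned on, so the path is blocked at tau.
Path 2: theta → eps ← kappa
  eps is a collider here and neither eps nor any of its descendants is conditioned on, so the collider stays closed — the path is blocked at eps.
Path 3: theta → mu → eps ← kappa
  eps is a collider here and neither eps nor any of its descendants is conditioned on, so the collider stays closed — the path is blocked at eps.
Since every path is blocked, d-separation holds.

Yes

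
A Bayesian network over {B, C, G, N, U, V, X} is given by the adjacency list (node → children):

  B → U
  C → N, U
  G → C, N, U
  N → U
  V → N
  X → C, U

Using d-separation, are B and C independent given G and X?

There are 6 undirected paths between B and C; checking each against the conditioning set {G, X}:
Path 1: B → U ← N ← G → C
  U is a collider here and neither U nor any of its descendants is conditioned on, so the collider stays closed — the path is blocked at U.
Path 2: B → U ← N ← C
  U is a collider here and neither U nor any of its descendants is conditioned on, so the collider stays closed — the path is blocked at U.
Path 3: B → U ← G → N ← C
  U is a collider here and neither U nor any of its descendants is conditioned on, so the collider stays closed — the path is blocked at U.
Path 4: B → U ← G → C
  U is a collider here and neither U nor any of its descendants is conditioned on, so the collider stays closed — the path is blocked at U.
Path 5: B → U ← X → C
  U is a collider here and neither U nor any of its descendants is conditioned on, so the collider stays closed — the path is blocked at U.
Path 6: B → U ← C
  U is a collider here and neither U nor any of its descendants is conditioned on, so the collider stays closed — the path is blocked at U.
Every path is blocked, so B and C are d-separated given {G, X}.

Yes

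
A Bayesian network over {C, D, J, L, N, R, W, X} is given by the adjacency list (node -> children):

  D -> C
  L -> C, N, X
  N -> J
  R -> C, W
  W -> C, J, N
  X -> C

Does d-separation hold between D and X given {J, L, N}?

6 paths connect D and X; each must be blocked for d-separation to hold:
Path 1: D → C ← W → J ← N ← L → X
  C is a collider here and neither C nor any of its descendants is conditioned on, so the collider stays closed — the path is blocked at C.
Path 2: D → C ← W → N ← L → X
  C is a collider here and neither C nor any of its descendants is conditioned on, so the collider stays closed — the path is blocked at C.
Path 3: D → C ← L → X
  C is a collider here and neither C nor any of its descendants is conditioned on, so the collider stays closed — the path is blocked at C.
Path 4: D → C ← X
  C is a collider here and neither C nor any of its descendants is conditioned on, so the collider stays closed — the path is blocked at C.
Path 5: D → C ← R → W → J ← N ← L → X
  C is a collider here and neither C nor any of its descendants is conditioned on, so the collider stays closed — the path is blocked at C.
Path 6: D → C ← R → W → N ← L → X
  C is a collider here and neither C nor any of its descendants is conditioned on, so the collider stays closed — the path is blocked at C.
Every path is blocked, so D and X are d-separated given {J, L, N}.

Yes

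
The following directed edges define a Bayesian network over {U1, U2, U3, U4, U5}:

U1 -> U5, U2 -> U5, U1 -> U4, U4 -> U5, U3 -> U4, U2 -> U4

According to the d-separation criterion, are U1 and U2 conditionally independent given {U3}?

Yes

We examine all 4 paths between U1 and U2:
  1. U1 → U4 → U5 ← U2 — U4:chain[open]; U5:collider[blocks] ⇒ blocked
  2. U1 → U4 ← U2 — U4:collider[blocks] ⇒ blocked
  3. U1 → U5 ← U4 ← U2 — U5:collider[blocks]; U4:chain[open] ⇒ blocked
  4. U1 → U5 ← U2 — U5:collider[blocks] ⇒ blocked
Since every path is blocked, d-separation holds.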